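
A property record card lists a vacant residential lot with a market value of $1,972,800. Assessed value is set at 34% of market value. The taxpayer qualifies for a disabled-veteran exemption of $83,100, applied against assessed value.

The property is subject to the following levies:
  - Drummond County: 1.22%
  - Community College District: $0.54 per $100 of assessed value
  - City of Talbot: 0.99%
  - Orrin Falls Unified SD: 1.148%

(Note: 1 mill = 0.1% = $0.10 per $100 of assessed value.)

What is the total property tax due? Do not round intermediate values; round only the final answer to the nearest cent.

Assessed value = $1,972,800 × 0.34 = $670,752
Taxable value = $670,752 − $83,100 = $587,652
Drummond County: $587,652 × 0.0122 = $7,169.3544
Community College District: $587,652 × 0.0054 = $3,173.3208
City of Talbot: $587,652 × 0.0099 = $5,817.7548
Orrin Falls Unified SD: $587,652 × 0.01148 = $6,746.24496
Total = $22,906.67496

$22,906.67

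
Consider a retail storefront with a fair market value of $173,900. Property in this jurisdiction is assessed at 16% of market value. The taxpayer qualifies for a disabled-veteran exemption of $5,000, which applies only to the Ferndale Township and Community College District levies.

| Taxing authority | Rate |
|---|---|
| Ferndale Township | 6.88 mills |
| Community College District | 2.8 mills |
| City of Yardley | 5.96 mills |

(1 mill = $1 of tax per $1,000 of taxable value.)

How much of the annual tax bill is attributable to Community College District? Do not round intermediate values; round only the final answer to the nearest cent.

$63.91

Assessed value = $173,900 × 0.16 = $27,824
Community College District taxable value = $27,824 − $5,000 = $22,824
Community College District levy = $22,824 × 0.0028 = $63.9072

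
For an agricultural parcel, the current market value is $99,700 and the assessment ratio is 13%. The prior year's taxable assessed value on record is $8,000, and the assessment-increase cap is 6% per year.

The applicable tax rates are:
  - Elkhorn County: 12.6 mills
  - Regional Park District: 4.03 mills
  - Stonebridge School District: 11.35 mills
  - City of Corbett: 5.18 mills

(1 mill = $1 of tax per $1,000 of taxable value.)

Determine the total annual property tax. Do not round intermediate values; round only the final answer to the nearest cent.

Uncapped assessed value = $99,700 × 0.13 = $12,961
Cap limit = $8,000 × 1.06 = $8,480
Taxable assessed value = min($12,961, $8,480) = $8,480 (cap binds)
Elkhorn County: $8,480 × 0.0126 = $106.848
Regional Park District: $8,480 × 0.00403 = $34.1744
Stonebridge School District: $8,480 × 0.01135 = $96.248
City of Corbett: $8,480 × 0.00518 = $43.9264
Total = $281.1968

$281.20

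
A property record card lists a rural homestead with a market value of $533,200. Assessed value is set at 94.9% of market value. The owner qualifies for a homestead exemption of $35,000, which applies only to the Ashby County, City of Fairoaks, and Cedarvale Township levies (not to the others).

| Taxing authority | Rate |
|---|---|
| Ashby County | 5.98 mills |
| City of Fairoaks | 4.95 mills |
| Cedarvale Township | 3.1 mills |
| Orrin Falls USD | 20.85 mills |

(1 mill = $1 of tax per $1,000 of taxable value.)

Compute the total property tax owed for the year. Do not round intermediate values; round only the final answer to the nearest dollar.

$17,158

Assessed value = $533,200 × 0.949 = $506,006.8
Ashby County: ($506,006.8 − $35,000) × 0.00598 = $471,006.8 × 0.00598 = $2,816.620664
City of Fairoaks: ($506,006.8 − $35,000) × 0.00495 = $471,006.8 × 0.00495 = $2,331.48366
Cedarvale Township: ($506,006.8 − $35,000) × 0.0031 = $471,006.8 × 0.0031 = $1,460.12108
Orrin Falls USD: $506,006.8 × 0.02085 = $10,550.24178
Total = $17,158.467184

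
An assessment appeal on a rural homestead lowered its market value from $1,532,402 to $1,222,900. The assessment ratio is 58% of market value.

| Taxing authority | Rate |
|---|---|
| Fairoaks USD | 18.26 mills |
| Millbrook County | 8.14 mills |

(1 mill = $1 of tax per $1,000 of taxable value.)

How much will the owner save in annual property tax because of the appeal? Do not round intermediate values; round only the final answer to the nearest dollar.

$4,739

Old assessed value = $1,532,402 × 0.58 = $888,793.16
New assessed value = $1,222,900 × 0.58 = $709,282
Combined rate = 0.01826 + 0.00814 = 0.0264
Old tax = $888,793.16 × 0.0264 = $23,464.139424
New tax = $709,282 × 0.0264 = $18,725.0448
Reduction = $23,464.139424 − $18,725.0448 = $4,739.094624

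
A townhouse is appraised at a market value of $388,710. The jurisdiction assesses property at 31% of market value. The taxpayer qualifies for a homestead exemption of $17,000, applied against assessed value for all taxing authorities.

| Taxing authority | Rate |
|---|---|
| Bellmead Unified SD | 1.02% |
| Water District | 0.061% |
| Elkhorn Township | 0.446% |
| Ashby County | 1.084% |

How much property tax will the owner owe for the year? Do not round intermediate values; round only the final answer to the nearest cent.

$2,702.39

Assessed value = $388,710 × 0.31 = $120,500.1
Taxable value = $120,500.1 − $17,000 = $103,500.1
Bellmead Unified SD: $103,500.1 × 0.0102 = $1,055.70102
Water District: $103,500.1 × 0.00061 = $63.135061
Elkhorn Township: $103,500.1 × 0.00446 = $461.610446
Ashby County: $103,500.1 × 0.01084 = $1,121.941084
Total = $1,055.70102 + $63.135061 + $461.610446 + $1,121.941084 = $2,702.387611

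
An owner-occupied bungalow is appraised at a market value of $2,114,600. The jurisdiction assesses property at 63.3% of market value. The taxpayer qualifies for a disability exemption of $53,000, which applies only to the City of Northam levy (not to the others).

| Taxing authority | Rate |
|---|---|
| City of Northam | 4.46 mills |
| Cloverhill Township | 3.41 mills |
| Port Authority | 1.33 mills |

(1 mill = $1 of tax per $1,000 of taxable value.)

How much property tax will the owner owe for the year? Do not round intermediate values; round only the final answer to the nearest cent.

$12,078.20

Assessed value = $2,114,600 × 0.633 = $1,338,541.8
City of Northam: ($1,338,541.8 − $53,000) × 0.00446 = $1,285,541.8 × 0.00446 = $5,733.516428
Cloverhill Township: $1,338,541.8 × 0.00341 = $4,564.427538
Port Authority: $1,338,541.8 × 0.00133 = $1,780.260594
Total = $12,078.20456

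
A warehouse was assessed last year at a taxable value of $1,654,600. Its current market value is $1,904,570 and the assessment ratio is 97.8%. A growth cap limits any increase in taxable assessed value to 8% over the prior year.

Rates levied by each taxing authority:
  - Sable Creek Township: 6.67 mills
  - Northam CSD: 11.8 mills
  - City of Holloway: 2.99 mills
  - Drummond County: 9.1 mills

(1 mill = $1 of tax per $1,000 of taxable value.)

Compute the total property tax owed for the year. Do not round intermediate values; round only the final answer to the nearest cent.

Uncapped assessed value = $1,904,570 × 0.978 = $1,862,669.46
Cap limit = $1,654,600 × 1.08 = $1,786,968
Taxable assessed value = min($1,862,669.46, $1,786,968) = $1,786,968 (cap binds)
Sable Creek Township: $1,786,968 × 0.00667 = $11,919.07656
Northam CSD: $1,786,968 × 0.0118 = $21,086.2224
City of Holloway: $1,786,968 × 0.00299 = $5,343.03432
Drummond County: $1,786,968 × 0.0091 = $16,261.4088
Total = $54,609.74208

$54,609.74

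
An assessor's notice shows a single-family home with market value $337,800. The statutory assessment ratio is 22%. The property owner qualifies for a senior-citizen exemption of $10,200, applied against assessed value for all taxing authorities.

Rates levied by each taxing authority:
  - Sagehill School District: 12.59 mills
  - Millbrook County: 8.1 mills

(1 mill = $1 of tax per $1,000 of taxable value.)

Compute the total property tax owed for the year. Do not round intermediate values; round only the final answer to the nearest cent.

$1,326.56

Assessed value = $337,800 × 0.22 = $74,316
Taxable value = $74,316 − $10,200 = $64,116
Sagehill School District: $64,116 × 0.01259 = $807.22044
Millbrook County: $64,116 × 0.0081 = $519.3396
Total = $807.22044 + $519.3396 = $1,326.56004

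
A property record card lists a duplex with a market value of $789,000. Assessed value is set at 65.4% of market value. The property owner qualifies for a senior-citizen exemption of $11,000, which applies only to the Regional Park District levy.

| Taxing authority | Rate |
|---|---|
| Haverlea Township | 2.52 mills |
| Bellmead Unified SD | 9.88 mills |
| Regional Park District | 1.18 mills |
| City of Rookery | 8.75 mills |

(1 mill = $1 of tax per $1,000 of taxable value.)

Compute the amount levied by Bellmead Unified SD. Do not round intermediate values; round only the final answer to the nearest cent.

Assessed value = $789,000 × 0.654 = $516,006
Bellmead Unified SD taxable value = $516,006 (exemption does not apply)
Bellmead Unified SD levy = $516,006 × 0.00988 = $5,098.13928

$5,098.14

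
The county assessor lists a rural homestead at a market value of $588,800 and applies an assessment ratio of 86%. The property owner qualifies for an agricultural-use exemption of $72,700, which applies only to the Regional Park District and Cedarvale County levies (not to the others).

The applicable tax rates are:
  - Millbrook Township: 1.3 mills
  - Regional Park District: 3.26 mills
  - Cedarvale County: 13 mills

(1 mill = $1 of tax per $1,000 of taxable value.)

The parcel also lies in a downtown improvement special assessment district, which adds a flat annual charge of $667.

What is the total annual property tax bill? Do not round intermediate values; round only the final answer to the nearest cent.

Assessed value = $588,800 × 0.86 = $506,368
Millbrook Township: $506,368 × 0.0013 = $658.2784
Regional Park District: ($506,368 − $72,700) × 0.00326 = $433,668 × 0.00326 = $1,413.75768
Cedarvale County: ($506,368 − $72,700) × 0.013 = $433,668 × 0.013 = $5,637.684
Levies subtotal = $7,709.72008
Total = $7,709.72008 + $667 = $8,376.72008

$8,376.72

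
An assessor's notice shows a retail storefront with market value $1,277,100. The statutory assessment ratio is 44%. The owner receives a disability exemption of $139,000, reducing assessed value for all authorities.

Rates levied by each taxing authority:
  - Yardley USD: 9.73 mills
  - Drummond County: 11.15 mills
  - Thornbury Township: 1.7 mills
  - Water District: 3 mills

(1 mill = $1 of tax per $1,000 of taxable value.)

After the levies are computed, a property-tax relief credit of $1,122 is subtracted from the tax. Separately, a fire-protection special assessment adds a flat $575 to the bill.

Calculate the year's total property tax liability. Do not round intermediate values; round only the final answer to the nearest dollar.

Assessed value = $1,277,100 × 0.44 = $561,924
Taxable value = $561,924 − $139,000 = $422,924
Yardley USD: $422,924 × 0.00973 = $4,115.05052
Drummond County: $422,924 × 0.01115 = $4,715.6026
Thornbury Township: $422,924 × 0.0017 = $718.9708
Water District: $422,924 × 0.003 = $1,268.772
Levies subtotal = $10,818.39592
After credit = $10,818.39592 − $1,122 = $9,696.39592
Total = $9,696.39592 + $575 = $10,271.39592

$10,271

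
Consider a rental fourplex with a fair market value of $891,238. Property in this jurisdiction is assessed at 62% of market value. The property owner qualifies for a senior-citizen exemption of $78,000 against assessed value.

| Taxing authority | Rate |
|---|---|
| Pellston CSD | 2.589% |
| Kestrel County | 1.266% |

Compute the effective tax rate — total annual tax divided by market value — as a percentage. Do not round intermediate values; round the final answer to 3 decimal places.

2.053%

Assessed value = $891,238 × 0.62 = $552,567.56
Taxable value = $552,567.56 − $78,000 = $474,567.56
Pellston CSD: $474,567.56 × 0.02589 = $12,286.5541284
Kestrel County: $474,567.56 × 0.01266 = $6,008.0253096
Total tax = $18,294.579438
Effective rate = $18,294.579438 ÷ $891,238 = 2.053% of market value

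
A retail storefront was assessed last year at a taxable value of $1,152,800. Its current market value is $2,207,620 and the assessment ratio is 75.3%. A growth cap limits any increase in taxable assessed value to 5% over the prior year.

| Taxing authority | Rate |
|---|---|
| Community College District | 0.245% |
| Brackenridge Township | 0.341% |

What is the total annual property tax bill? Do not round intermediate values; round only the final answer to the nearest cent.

Uncapped assessed value = $2,207,620 × 0.753 = $1,662,337.86
Cap limit = $1,152,800 × 1.05 = $1,210,440
Taxable assessed value = min($1,662,337.86, $1,210,440) = $1,210,440 (cap binds)
Community College District: $1,210,440 × 0.00245 = $2,965.578
Brackenridge Township: $1,210,440 × 0.00341 = $4,127.6004
Total = $7,093.1784

$7,093.18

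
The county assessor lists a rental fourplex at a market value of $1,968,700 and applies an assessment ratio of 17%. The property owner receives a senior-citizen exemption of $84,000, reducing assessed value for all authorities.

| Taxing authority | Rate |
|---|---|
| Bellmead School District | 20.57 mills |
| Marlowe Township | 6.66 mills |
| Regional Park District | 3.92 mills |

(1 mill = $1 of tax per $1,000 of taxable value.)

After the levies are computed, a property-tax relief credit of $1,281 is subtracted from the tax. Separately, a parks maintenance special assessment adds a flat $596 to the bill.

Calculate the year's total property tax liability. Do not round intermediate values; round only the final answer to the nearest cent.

$7,123.65

Assessed value = $1,968,700 × 0.17 = $334,679
Taxable value = $334,679 − $84,000 = $250,679
Bellmead School District: $250,679 × 0.02057 = $5,156.46703
Marlowe Township: $250,679 × 0.00666 = $1,669.52214
Regional Park District: $250,679 × 0.00392 = $982.66168
Levies subtotal = $7,808.65085
After credit = $7,808.65085 − $1,281 = $6,527.65085
Total = $6,527.65085 + $596 = $7,123.65085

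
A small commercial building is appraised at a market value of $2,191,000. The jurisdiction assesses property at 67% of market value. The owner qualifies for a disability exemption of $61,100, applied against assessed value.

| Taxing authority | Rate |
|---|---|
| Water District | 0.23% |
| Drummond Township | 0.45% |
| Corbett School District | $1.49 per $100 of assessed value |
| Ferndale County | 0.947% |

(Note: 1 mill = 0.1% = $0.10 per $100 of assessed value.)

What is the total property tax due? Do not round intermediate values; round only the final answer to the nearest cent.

$43,852.14

Assessed value = $2,191,000 × 0.67 = $1,467,970
Taxable value = $1,467,970 − $61,100 = $1,406,870
Water District: $1,406,870 × 0.0023 = $3,235.801
Drummond Township: $1,406,870 × 0.0045 = $6,330.915
Corbett School District: $1,406,870 × 0.0149 = $20,962.363
Ferndale County: $1,406,870 × 0.00947 = $13,323.0589
Total = $43,852.1379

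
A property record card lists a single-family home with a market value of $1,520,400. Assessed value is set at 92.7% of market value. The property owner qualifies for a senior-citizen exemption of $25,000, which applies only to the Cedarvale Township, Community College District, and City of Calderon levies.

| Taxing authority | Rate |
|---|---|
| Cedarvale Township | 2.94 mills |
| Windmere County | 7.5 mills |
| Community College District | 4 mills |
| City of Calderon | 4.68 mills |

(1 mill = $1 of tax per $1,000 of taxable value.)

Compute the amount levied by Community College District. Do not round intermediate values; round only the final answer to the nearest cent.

$5,537.64

Assessed value = $1,520,400 × 0.927 = $1,409,410.8
Community College District taxable value = $1,409,410.8 − $25,000 = $1,384,410.8
Community College District levy = $1,384,410.8 × 0.004 = $5,537.6432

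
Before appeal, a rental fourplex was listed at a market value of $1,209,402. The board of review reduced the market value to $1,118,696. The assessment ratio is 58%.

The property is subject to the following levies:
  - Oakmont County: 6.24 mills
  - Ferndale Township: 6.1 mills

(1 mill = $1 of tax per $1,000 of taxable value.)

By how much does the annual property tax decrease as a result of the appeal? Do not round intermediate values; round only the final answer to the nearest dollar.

$649

Old assessed value = $1,209,402 × 0.58 = $701,453.16
New assessed value = $1,118,696 × 0.58 = $648,843.68
Combined rate = 0.00624 + 0.0061 = 0.01234
Old tax = $701,453.16 × 0.01234 = $8,655.9319944
New tax = $648,843.68 × 0.01234 = $8,006.7310112
Reduction = $8,655.9319944 − $8,006.7310112 = $649.2009832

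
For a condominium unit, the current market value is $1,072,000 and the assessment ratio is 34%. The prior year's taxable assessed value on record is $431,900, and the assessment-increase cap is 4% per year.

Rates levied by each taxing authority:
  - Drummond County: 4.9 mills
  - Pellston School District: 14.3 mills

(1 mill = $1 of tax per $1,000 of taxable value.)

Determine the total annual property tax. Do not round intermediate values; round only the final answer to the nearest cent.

Uncapped assessed value = $1,072,000 × 0.34 = $364,480
Cap limit = $431,900 × 1.04 = $449,176
Taxable assessed value = min($364,480, $449,176) = $364,480 (cap does not bind)
Drummond County: $364,480 × 0.0049 = $1,785.952
Pellston School District: $364,480 × 0.0143 = $5,212.064
Total = $6,998.016

$6,998.02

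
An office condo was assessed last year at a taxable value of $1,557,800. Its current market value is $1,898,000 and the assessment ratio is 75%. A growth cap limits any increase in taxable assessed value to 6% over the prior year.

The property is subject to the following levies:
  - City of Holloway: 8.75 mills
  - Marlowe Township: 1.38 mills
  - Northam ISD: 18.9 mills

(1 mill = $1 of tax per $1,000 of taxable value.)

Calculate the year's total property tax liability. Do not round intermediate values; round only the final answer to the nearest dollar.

$41,324

Uncapped assessed value = $1,898,000 × 0.75 = $1,423,500
Cap limit = $1,557,800 × 1.06 = $1,651,268
Taxable assessed value = min($1,423,500, $1,651,268) = $1,423,500 (cap does not bind)
City of Holloway: $1,423,500 × 0.00875 = $12,455.625
Marlowe Township: $1,423,500 × 0.00138 = $1,964.43
Northam ISD: $1,423,500 × 0.0189 = $26,904.15
Total = $41,324.205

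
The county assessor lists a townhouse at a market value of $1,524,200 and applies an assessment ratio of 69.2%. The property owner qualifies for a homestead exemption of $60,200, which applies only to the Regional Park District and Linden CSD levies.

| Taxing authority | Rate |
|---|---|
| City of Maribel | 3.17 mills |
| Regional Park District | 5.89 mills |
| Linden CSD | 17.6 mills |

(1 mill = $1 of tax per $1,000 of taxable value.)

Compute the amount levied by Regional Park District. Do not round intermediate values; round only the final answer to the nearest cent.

$5,857.88

Assessed value = $1,524,200 × 0.692 = $1,054,746.4
Regional Park District taxable value = $1,054,746.4 − $60,200 = $994,546.4
Regional Park District levy = $994,546.4 × 0.00589 = $5,857.878296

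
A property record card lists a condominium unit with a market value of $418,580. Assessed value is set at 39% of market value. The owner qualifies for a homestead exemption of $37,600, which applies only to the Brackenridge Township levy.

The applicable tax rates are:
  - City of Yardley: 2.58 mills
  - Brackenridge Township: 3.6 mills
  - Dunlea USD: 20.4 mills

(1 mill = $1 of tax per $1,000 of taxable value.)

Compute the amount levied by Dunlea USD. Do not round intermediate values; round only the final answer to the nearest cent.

Assessed value = $418,580 × 0.39 = $163,246.2
Dunlea USD taxable value = $163,246.2 (exemption does not apply)
Dunlea USD levy = $163,246.2 × 0.0204 = $3,330.22248

$3,330.22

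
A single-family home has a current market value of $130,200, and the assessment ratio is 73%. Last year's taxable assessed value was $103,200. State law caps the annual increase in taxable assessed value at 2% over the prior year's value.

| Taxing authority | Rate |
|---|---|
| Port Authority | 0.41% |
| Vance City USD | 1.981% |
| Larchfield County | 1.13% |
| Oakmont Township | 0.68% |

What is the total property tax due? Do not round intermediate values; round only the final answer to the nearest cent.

$3,992.88

Uncapped assessed value = $130,200 × 0.73 = $95,046
Cap limit = $103,200 × 1.02 = $105,264
Taxable assessed value = min($95,046, $105,264) = $95,046 (cap does not bind)
Port Authority: $95,046 × 0.0041 = $389.6886
Vance City USD: $95,046 × 0.01981 = $1,882.86126
Larchfield County: $95,046 × 0.0113 = $1,074.0198
Oakmont Township: $95,046 × 0.0068 = $646.3128
Total = $3,992.88246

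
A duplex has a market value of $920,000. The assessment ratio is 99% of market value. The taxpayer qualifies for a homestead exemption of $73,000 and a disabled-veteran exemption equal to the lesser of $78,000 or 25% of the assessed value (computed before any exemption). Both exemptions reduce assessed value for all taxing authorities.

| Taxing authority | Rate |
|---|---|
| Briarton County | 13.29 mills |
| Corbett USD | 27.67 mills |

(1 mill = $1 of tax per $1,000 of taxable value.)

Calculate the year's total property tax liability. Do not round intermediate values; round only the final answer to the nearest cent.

$31,121.41

Assessed value = $920,000 × 0.99 = $910,800
Disabled-veteran exemption = min($78,000, 25% × $910,800) = min($78,000, $227,700) = $78,000 (dollar cap binds)
Taxable value = $910,800 − $73,000 − $78,000 = $759,800
Briarton County: $759,800 × 0.01329 = $10,097.742
Corbett USD: $759,800 × 0.02767 = $21,023.666
Total = $31,121.408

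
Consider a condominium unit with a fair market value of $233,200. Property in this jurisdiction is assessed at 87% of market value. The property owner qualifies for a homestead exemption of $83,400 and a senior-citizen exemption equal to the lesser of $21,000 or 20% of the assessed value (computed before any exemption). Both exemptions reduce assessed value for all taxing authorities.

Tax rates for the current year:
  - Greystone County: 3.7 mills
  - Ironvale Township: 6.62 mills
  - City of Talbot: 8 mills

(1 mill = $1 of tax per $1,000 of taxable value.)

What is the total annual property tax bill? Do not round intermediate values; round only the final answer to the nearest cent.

$1,804.23

Assessed value = $233,200 × 0.87 = $202,884
Senior-citizen exemption = min($21,000, 20% × $202,884) = min($21,000, $40,576.8) = $21,000 (dollar cap binds)
Taxable value = $202,884 − $83,400 − $21,000 = $98,484
Greystone County: $98,484 × 0.0037 = $364.3908
Ironvale Township: $98,484 × 0.00662 = $651.96408
City of Talbot: $98,484 × 0.008 = $787.872
Total = $1,804.22688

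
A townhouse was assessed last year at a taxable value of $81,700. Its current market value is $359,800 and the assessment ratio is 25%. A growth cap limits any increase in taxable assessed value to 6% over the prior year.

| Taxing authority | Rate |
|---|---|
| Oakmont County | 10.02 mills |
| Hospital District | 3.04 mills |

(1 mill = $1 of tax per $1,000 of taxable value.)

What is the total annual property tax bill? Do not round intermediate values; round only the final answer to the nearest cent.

$1,131.02

Uncapped assessed value = $359,800 × 0.25 = $89,950
Cap limit = $81,700 × 1.06 = $86,602
Taxable assessed value = min($89,950, $86,602) = $86,602 (cap binds)
Oakmont County: $86,602 × 0.01002 = $867.75204
Hospital District: $86,602 × 0.00304 = $263.27008
Total = $1,131.02212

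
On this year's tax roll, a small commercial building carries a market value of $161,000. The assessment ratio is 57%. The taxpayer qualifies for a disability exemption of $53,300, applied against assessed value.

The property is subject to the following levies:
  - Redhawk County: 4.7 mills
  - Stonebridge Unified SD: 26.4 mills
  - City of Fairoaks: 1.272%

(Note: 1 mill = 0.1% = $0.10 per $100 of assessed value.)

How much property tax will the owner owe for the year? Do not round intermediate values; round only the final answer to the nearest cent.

Assessed value = $161,000 × 0.57 = $91,770
Taxable value = $91,770 − $53,300 = $38,470
Redhawk County: $38,470 × 0.0047 = $180.809
Stonebridge Unified SD: $38,470 × 0.0264 = $1,015.608
City of Fairoaks: $38,470 × 0.01272 = $489.3384
Total = $1,685.7554

$1,685.76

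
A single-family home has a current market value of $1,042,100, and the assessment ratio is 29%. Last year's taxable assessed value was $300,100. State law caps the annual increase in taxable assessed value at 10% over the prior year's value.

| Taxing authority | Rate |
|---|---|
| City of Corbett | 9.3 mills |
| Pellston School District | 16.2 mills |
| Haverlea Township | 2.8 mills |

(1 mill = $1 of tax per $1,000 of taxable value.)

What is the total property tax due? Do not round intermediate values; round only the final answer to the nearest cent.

$8,552.51

Uncapped assessed value = $1,042,100 × 0.29 = $302,209
Cap limit = $300,100 × 1.1 = $330,110
Taxable assessed value = min($302,209, $330,110) = $302,209 (cap does not bind)
City of Corbett: $302,209 × 0.0093 = $2,810.5437
Pellston School District: $302,209 × 0.0162 = $4,895.7858
Haverlea Township: $302,209 × 0.0028 = $846.1852
Total = $8,552.5147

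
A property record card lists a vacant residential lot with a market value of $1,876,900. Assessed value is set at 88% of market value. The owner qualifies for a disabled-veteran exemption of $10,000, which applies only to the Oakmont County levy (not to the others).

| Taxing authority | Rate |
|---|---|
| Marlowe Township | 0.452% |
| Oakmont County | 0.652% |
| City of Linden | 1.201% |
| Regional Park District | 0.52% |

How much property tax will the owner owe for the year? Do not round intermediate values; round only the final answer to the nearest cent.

Assessed value = $1,876,900 × 0.88 = $1,651,672
Marlowe Township: $1,651,672 × 0.00452 = $7,465.55744
Oakmont County: ($1,651,672 − $10,000) × 0.00652 = $1,641,672 × 0.00652 = $10,703.70144
City of Linden: $1,651,672 × 0.01201 = $19,836.58072
Regional Park District: $1,651,672 × 0.0052 = $8,588.6944
Total = $46,594.534

$46,594.53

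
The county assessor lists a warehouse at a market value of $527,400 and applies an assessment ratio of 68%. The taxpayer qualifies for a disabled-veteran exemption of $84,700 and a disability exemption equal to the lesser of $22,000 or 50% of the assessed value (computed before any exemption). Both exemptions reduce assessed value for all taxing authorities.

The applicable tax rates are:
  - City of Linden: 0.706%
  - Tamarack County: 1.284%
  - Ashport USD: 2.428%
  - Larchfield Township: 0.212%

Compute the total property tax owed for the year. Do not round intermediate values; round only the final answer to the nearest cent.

Assessed value = $527,400 × 0.68 = $358,632
Disability exemption = min($22,000, 50% × $358,632) = min($22,000, $179,316) = $22,000 (dollar cap binds)
Taxable value = $358,632 − $84,700 − $22,000 = $251,932
City of Linden: $251,932 × 0.00706 = $1,778.63992
Tamarack County: $251,932 × 0.01284 = $3,234.80688
Ashport USD: $251,932 × 0.02428 = $6,116.90896
Larchfield Township: $251,932 × 0.00212 = $534.09584
Total = $11,664.4516

$11,664.45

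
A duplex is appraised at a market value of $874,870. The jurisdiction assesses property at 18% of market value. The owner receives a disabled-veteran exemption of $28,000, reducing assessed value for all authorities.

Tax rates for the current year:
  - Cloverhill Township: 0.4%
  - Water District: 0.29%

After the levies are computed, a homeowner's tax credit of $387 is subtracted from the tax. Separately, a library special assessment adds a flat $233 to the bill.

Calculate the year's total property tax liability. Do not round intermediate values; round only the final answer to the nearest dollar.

$739

Assessed value = $874,870 × 0.18 = $157,476.6
Taxable value = $157,476.6 − $28,000 = $129,476.6
Cloverhill Township: $129,476.6 × 0.004 = $517.9064
Water District: $129,476.6 × 0.0029 = $375.48214
Levies subtotal = $893.38854
After credit = $893.38854 − $387 = $506.38854
Total = $506.38854 + $233 = $739.38854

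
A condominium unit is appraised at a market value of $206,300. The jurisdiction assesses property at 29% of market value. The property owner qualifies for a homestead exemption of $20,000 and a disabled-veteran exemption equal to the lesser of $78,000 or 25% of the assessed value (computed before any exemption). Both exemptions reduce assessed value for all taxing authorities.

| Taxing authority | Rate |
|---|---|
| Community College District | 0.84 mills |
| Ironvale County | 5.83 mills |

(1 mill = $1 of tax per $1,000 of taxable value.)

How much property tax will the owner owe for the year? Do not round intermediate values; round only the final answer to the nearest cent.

Assessed value = $206,300 × 0.29 = $59,827
Disabled-veteran exemption = min($78,000, 25% × $59,827) = min($78,000, $14,956.75) = $14,956.75 (percentage binds)
Taxable value = $59,827 − $20,000 − $14,956.75 = $24,870.25
Community College District: $24,870.25 × 0.00084 = $20.89101
Ironvale County: $24,870.25 × 0.00583 = $144.9935575
Total = $165.8845675

$165.88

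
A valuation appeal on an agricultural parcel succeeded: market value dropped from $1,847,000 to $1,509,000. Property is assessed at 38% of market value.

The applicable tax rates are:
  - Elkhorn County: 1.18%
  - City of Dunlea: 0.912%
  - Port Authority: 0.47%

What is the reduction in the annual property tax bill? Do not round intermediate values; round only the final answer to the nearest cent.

Old assessed value = $1,847,000 × 0.38 = $701,860
New assessed value = $1,509,000 × 0.38 = $573,420
Combined rate = 0.0118 + 0.00912 + 0.0047 = 0.02562
Old tax = $701,860 × 0.02562 = $17,981.6532
New tax = $573,420 × 0.02562 = $14,691.0204
Reduction = $17,981.6532 − $14,691.0204 = $3,290.6328

$3,290.63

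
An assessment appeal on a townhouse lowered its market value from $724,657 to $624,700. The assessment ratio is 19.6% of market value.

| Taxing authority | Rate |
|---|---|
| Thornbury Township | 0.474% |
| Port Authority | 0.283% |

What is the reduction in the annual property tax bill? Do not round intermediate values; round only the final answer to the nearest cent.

Old assessed value = $724,657 × 0.196 = $142,032.772
New assessed value = $624,700 × 0.196 = $122,441.2
Combined rate = 0.00474 + 0.00283 = 0.00757
Old tax = $142,032.772 × 0.00757 = $1,075.18808404
New tax = $122,441.2 × 0.00757 = $926.879884
Reduction = $1,075.18808404 − $926.879884 = $148.30820004

$148.31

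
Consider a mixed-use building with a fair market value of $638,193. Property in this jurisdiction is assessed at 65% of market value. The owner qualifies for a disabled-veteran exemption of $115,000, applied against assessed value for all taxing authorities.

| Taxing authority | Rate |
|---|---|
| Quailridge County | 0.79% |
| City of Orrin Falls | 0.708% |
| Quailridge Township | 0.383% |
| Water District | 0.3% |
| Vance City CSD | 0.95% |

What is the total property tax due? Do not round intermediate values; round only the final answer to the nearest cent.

Assessed value = $638,193 × 0.65 = $414,825.45
Taxable value = $414,825.45 − $115,000 = $299,825.45
Quailridge County: $299,825.45 × 0.0079 = $2,368.621055
City of Orrin Falls: $299,825.45 × 0.00708 = $2,122.764186
Quailridge Township: $299,825.45 × 0.00383 = $1,148.3314735
Water District: $299,825.45 × 0.003 = $899.47635
Vance City CSD: $299,825.45 × 0.0095 = $2,848.341775
Total = $2,368.621055 + $2,122.764186 + $1,148.3314735 + $899.47635 + $2,848.341775 = $9,387.5348395

$9,387.53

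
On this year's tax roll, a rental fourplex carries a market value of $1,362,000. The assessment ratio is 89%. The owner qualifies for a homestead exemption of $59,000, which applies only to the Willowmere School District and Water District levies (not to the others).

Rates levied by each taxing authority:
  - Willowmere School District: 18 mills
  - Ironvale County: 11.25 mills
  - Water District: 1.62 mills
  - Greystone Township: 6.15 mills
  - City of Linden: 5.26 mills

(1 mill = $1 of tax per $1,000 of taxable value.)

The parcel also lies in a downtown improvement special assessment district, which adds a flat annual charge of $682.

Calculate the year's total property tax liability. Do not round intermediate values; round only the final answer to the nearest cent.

$50,775.39

Assessed value = $1,362,000 × 0.89 = $1,212,180
Willowmere School District: ($1,212,180 − $59,000) × 0.018 = $1,153,180 × 0.018 = $20,757.24
Ironvale County: $1,212,180 × 0.01125 = $13,637.025
Water District: ($1,212,180 − $59,000) × 0.00162 = $1,153,180 × 0.00162 = $1,868.1516
Greystone Township: $1,212,180 × 0.00615 = $7,454.907
City of Linden: $1,212,180 × 0.00526 = $6,376.0668
Levies subtotal = $50,093.3904
Total = $50,093.3904 + $682 = $50,775.3904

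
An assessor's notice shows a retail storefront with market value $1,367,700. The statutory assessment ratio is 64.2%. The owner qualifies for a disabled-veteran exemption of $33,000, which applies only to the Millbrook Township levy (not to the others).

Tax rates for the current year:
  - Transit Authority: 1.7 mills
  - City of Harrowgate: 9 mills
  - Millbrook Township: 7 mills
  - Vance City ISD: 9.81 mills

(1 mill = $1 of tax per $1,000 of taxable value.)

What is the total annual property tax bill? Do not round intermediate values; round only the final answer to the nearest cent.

Assessed value = $1,367,700 × 0.642 = $878,063.4
Transit Authority: $878,063.4 × 0.0017 = $1,492.70778
City of Harrowgate: $878,063.4 × 0.009 = $7,902.5706
Millbrook Township: ($878,063.4 − $33,000) × 0.007 = $845,063.4 × 0.007 = $5,915.4438
Vance City ISD: $878,063.4 × 0.00981 = $8,613.801954
Total = $23,924.524134

$23,924.52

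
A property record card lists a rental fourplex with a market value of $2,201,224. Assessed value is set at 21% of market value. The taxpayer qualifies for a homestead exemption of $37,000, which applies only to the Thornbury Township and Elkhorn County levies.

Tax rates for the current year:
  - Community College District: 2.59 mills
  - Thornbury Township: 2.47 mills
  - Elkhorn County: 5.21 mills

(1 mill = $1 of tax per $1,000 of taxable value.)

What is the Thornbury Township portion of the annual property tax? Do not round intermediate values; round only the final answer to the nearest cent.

Assessed value = $2,201,224 × 0.21 = $462,257.04
Thornbury Township taxable value = $462,257.04 − $37,000 = $425,257.04
Thornbury Township levy = $425,257.04 × 0.00247 = $1,050.3848888

$1,050.38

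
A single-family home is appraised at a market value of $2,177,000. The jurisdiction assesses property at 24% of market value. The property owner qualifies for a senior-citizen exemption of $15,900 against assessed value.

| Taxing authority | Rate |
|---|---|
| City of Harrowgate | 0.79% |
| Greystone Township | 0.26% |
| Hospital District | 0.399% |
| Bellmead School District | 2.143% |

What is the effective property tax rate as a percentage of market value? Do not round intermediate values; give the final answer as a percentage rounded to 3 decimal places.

0.836%

Assessed value = $2,177,000 × 0.24 = $522,480
Taxable value = $522,480 − $15,900 = $506,580
City of Harrowgate: $506,580 × 0.0079 = $4,001.982
Greystone Township: $506,580 × 0.0026 = $1,317.108
Hospital District: $506,580 × 0.00399 = $2,021.2542
Bellmead School District: $506,580 × 0.02143 = $10,856.0094
Total tax = $18,196.3536
Effective rate = $18,196.3536 ÷ $2,177,000 = 0.836% of market value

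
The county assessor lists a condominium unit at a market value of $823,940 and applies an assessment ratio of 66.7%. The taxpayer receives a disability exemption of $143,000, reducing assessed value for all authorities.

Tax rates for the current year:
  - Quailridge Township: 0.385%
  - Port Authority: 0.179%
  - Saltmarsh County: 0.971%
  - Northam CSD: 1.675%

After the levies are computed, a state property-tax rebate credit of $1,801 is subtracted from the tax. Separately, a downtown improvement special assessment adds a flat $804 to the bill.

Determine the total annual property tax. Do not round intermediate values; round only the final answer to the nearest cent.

Assessed value = $823,940 × 0.667 = $549,567.98
Taxable value = $549,567.98 − $143,000 = $406,567.98
Quailridge Township: $406,567.98 × 0.00385 = $1,565.286723
Port Authority: $406,567.98 × 0.00179 = $727.7566842
Saltmarsh County: $406,567.98 × 0.00971 = $3,947.7750858
Northam CSD: $406,567.98 × 0.01675 = $6,810.013665
Levies subtotal = $13,050.832158
After credit = $13,050.832158 − $1,801 = $11,249.832158
Total = $11,249.832158 + $804 = $12,053.832158

$12,053.83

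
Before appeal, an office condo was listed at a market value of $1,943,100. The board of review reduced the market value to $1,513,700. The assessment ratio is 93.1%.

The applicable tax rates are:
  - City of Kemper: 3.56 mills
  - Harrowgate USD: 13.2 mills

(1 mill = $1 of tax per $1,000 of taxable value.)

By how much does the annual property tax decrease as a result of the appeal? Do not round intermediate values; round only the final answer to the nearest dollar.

$6,700

Old assessed value = $1,943,100 × 0.931 = $1,809,026.1
New assessed value = $1,513,700 × 0.931 = $1,409,254.7
Combined rate = 0.00356 + 0.0132 = 0.01676
Old tax = $1,809,026.1 × 0.01676 = $30,319.277436
New tax = $1,409,254.7 × 0.01676 = $23,619.108772
Reduction = $30,319.277436 − $23,619.108772 = $6,700.168664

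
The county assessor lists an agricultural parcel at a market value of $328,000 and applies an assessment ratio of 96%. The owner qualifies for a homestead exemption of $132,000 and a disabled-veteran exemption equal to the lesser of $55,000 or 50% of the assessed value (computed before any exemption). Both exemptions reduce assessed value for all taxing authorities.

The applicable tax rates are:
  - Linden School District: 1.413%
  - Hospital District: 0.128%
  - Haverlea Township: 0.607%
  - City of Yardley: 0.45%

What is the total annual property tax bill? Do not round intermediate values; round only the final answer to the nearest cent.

Assessed value = $328,000 × 0.96 = $314,880
Disabled-veteran exemption = min($55,000, 50% × $314,880) = min($55,000, $157,440) = $55,000 (dollar cap binds)
Taxable value = $314,880 − $132,000 − $55,000 = $127,880
Linden School District: $127,880 × 0.01413 = $1,806.9444
Hospital District: $127,880 × 0.00128 = $163.6864
Haverlea Township: $127,880 × 0.00607 = $776.2316
City of Yardley: $127,880 × 0.0045 = $575.46
Total = $3,322.3224

$3,322.32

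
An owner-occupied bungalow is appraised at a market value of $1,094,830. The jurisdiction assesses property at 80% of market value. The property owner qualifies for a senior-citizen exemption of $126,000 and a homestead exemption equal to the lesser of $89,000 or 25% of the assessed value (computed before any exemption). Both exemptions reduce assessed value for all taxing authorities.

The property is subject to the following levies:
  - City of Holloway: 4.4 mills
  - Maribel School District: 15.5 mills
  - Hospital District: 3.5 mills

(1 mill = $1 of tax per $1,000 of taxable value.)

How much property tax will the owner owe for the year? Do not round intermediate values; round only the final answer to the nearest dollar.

Assessed value = $1,094,830 × 0.8 = $875,864
Homestead exemption = min($89,000, 25% × $875,864) = min($89,000, $218,966) = $89,000 (dollar cap binds)
Taxable value = $875,864 − $126,000 − $89,000 = $660,864
City of Holloway: $660,864 × 0.0044 = $2,907.8016
Maribel School District: $660,864 × 0.0155 = $10,243.392
Hospital District: $660,864 × 0.0035 = $2,313.024
Total = $15,464.2176

$15,464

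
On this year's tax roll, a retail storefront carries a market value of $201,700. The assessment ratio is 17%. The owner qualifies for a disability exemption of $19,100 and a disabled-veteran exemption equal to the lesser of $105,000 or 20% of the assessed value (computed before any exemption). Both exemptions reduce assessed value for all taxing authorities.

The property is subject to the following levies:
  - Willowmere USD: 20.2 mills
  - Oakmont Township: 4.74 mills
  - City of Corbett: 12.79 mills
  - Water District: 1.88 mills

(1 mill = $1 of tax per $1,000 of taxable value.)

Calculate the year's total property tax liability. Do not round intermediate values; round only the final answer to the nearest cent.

$330.00

Assessed value = $201,700 × 0.17 = $34,289
Disabled-veteran exemption = min($105,000, 20% × $34,289) = min($105,000, $6,857.8) = $6,857.8 (percentage binds)
Taxable value = $34,289 − $19,100 − $6,857.8 = $8,331.2
Willowmere USD: $8,331.2 × 0.0202 = $168.29024
Oakmont Township: $8,331.2 × 0.00474 = $39.489888
City of Corbett: $8,331.2 × 0.01279 = $106.556048
Water District: $8,331.2 × 0.00188 = $15.662656
Total = $329.998832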